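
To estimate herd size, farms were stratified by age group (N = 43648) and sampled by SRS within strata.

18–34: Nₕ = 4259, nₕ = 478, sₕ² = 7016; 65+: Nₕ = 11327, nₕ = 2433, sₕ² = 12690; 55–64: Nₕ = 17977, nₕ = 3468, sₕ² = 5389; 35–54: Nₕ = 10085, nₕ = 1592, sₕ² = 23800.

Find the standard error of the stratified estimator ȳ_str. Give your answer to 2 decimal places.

1.13

Var(ȳ_str) = Σₕ Wₕ²(1 − fₕ)sₕ²/nₕ with Wₕ = Nₕ/N, N = 43648.
18–34: Wₕ = 0.09757606; term = 0.09757606²·(1 − 0.11223292)·7016/478 = 0.12406444.
65+: Wₕ = 0.25950788; term = 0.25950788²·(1 − 0.21479650)·12690/2433 = 0.27580545.
55–64: Wₕ = 0.41186309; term = 0.41186309²·(1 − 0.19291317)·5389/3468 = 0.21274291.
35–54: Wₕ = 0.23105297; term = 0.23105297²·(1 − 0.15785821)·23800/1592 = 0.67211289.
Sum = 1.2847257.
SE = √(1.2847257) = 1.13.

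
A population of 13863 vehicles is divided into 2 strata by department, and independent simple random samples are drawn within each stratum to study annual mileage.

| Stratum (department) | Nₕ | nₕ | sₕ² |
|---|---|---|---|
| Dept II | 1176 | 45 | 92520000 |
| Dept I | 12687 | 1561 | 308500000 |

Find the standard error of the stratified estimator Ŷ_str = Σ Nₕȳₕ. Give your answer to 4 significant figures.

5.535 × 10^6

Var(Ŷ_str) = Σₕ Nₕ²(1 − fₕ)sₕ²/nₕ.
Dept II: 1176²·(1 − 45/1176)·92520000/45 = 2.7345951 × 10^12.
Dept I: 12687²·(1 − 1561/12687)·308500000/1561 = 2.7896535 × 10^13.
Sum = 3.063113 × 10^13.
SE = √(3.063113 × 10^13) = 5.535 × 10^6.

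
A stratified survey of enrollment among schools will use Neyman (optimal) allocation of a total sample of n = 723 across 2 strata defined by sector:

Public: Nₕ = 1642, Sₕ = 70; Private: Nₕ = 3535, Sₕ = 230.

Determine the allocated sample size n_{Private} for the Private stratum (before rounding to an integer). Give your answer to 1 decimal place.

Neyman allocation: nₕ = n·NₕSₕ / Σⱼ NⱼSⱼ.
Σ NⱼSⱼ = 1642·70 + 3535·230 = 927990.
n_{Private} = 723·3535·230 / 927990 = 633.4.

633.4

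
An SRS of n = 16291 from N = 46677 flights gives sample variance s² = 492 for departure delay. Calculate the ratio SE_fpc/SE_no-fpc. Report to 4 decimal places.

0.8068

f = n/N = 16291/46677 = 0.34901558.
SE_no-fpc = √(s²/n) = 0.17378356; SE_fpc = √((1−f)s²/n) = 0.14021484.
Ratio = √(1−f) = 0.80683606.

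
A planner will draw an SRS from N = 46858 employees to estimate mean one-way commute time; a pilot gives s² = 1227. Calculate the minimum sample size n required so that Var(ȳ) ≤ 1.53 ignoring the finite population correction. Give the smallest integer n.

Without fpc, n₀ = s²/D = 1227/1.53 = 801.9608.
Rounding up, n = 802.

802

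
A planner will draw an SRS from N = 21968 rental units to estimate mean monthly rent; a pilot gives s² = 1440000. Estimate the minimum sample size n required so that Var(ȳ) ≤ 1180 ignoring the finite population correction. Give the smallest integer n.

Without fpc, n₀ = s²/D = 1440000/1180 = 1220.3390.
Rounding up, n = 1221.

1221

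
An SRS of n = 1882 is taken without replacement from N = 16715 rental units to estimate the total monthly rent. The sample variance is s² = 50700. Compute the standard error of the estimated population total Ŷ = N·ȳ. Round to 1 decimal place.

Var(Ŷ) = N²·Var(ȳ) = N²·(1 − n/N)·s²/n.
f = 1882/16715 = 0.11259348; Var(ȳ) = 0.88740652·50700/1882 = 23.906222.
Var(Ŷ) = 16715² · 23.906222 = 6.6791886 × 10^9.
SE(Ŷ) = √(6.6791886 × 10^9) = 81726.3.

81726.3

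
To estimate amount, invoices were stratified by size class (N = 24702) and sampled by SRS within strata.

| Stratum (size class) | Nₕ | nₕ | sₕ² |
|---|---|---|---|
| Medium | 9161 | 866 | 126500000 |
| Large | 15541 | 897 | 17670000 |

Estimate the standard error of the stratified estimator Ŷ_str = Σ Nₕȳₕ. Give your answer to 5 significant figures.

3.9476 × 10^6

Var(Ŷ_str) = Σₕ Nₕ²(1 − fₕ)sₕ²/nₕ.
Medium: 9161²·(1 − 866/9161)·126500000/866 = 1.1100228 × 10^13.
Large: 15541²·(1 − 897/15541)·17670000/897 = 4.483145 × 10^12.
Sum = 1.5583373 × 10^13.
SE = √(1.5583373 × 10^13) = 3.9476 × 10^6.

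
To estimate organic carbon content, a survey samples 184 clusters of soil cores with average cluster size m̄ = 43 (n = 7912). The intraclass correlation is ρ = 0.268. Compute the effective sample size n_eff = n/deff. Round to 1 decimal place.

deff = 1 + (43 − 1)·0.268 = 1 + 11.256 = 12.256.
n_eff = 7912 / 12.256 = 645.6.

645.6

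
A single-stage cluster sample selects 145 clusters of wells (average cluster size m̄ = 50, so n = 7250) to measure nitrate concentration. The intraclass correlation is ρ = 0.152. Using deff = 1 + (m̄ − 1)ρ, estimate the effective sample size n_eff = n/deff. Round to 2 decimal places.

858.19

deff = 1 + (50 − 1)·0.152 = 1 + 7.448 = 8.448.
n_eff = 7250 / 8.448 = 858.19.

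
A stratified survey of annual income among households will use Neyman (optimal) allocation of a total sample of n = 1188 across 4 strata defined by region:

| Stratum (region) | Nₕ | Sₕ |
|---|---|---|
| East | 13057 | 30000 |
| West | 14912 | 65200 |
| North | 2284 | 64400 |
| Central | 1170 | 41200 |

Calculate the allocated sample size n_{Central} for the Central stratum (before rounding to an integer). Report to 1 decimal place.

Neyman allocation: nₕ = n·NₕSₕ / Σⱼ NⱼSⱼ.
Σ NⱼSⱼ = 13057·30000 + 14912·65200 + 2284·64400 + 1170·41200 = 1.559266 × 10^9.
n_{Central} = 1188·1170·41200 / (1.559266 × 10^9) = 36.7.

36.7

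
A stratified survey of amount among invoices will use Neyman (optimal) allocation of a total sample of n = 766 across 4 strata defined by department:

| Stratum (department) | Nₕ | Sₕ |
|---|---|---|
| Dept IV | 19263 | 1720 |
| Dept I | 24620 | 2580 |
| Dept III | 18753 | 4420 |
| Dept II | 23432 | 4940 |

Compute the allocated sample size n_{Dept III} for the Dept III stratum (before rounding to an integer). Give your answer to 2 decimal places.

Neyman allocation: nₕ = n·NₕSₕ / Σⱼ NⱼSⱼ.
Σ NⱼSⱼ = 19263·1720 + 24620·2580 + 18753·4420 + 23432·4940 = 2.952943 × 10^8.
n_{Dept III} = 766·18753·4420 / (2.952943 × 10^8) = 215.01.

215.01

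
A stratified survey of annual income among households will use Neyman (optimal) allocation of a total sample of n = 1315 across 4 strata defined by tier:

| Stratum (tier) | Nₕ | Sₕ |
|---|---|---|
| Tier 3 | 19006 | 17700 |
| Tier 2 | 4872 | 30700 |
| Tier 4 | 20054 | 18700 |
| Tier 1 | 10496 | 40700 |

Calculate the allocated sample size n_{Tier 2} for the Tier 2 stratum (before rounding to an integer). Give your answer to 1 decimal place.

Neyman allocation: nₕ = n·NₕSₕ / Σⱼ NⱼSⱼ.
Σ NⱼSⱼ = 19006·17700 + 4872·30700 + 20054·18700 + 10496·40700 = 1.2881736 × 10^9.
n_{Tier 2} = 1315·4872·30700 / (1.2881736 × 10^9) = 152.7.

152.7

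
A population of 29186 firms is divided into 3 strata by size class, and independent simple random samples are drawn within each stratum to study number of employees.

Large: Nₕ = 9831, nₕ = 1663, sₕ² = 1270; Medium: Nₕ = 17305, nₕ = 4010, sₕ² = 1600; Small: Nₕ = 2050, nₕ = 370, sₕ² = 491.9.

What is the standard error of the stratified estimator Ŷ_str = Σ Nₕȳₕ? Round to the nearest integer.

12558

Var(Ŷ_str) = Σₕ Nₕ²(1 − fₕ)sₕ²/nₕ.
Large: 9831²·(1 − 1663/9831)·1270/1663 = 6.1323212 × 10^7.
Medium: 17305²·(1 − 4010/17305)·1600/4010 = 9.1798494 × 10^7.
Small: 2050²·(1 − 370/2050)·491.9/370 = 4.5786584 × 10^6.
Sum = 1.5770036 × 10^8.
SE = √(1.5770036 × 10^8) = 12558.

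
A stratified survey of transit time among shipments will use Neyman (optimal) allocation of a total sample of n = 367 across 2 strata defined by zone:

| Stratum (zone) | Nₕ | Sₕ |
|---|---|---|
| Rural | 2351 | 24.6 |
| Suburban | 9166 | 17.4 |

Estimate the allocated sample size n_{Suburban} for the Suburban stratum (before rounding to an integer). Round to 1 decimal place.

269.3

Neyman allocation: nₕ = n·NₕSₕ / Σⱼ NⱼSⱼ.
Σ NⱼSⱼ = 2351·24.6 + 9166·17.4 = 217323.
n_{Suburban} = 367·9166·17.4 / 217323 = 269.3.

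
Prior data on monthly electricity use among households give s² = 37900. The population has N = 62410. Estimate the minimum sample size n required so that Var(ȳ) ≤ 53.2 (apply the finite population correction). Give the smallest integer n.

705

Without fpc, n₀ = s²/D = 37900/53.2 = 712.4060.
With fpc, (1 − n/N)·s²/n ≤ D requires n ≥ n₀/(1 + n₀/N) = 712.4060/(1 + 712.4060/62410) = 704.3657.
Rounding up, n = 705.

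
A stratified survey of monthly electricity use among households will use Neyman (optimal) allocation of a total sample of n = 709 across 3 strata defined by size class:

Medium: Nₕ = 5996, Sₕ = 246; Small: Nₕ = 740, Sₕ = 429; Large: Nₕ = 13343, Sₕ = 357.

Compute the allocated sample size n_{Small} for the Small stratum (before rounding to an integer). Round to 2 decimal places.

Neyman allocation: nₕ = n·NₕSₕ / Σⱼ NⱼSⱼ.
Σ NⱼSⱼ = 5996·246 + 740·429 + 13343·357 = 6.555927 × 10^6.
n_{Small} = 709·740·429 / (6.555927 × 10^6) = 34.33.

34.33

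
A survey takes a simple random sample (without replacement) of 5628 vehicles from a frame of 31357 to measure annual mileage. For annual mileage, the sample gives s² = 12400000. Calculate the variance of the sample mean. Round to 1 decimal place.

Under SRS without replacement, Var(ȳ) = (1 − f)·s²/n with f = n/N = 5628/31357 = 0.17948146.
Var(ȳ) = (1 − 0.17948146)·12400000/5628 = 0.82051854·2203.2694 = 1807.8234.

1807.8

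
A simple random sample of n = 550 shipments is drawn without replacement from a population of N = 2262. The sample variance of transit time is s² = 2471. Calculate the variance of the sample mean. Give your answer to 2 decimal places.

Under SRS without replacement, Var(ȳ) = (1 − f)·s²/n with f = n/N = 550/2262 = 0.24314766.
Var(ȳ) = (1 − 0.24314766)·2471/550 = 0.75685234·4.4927273 = 3.4003312.

3.40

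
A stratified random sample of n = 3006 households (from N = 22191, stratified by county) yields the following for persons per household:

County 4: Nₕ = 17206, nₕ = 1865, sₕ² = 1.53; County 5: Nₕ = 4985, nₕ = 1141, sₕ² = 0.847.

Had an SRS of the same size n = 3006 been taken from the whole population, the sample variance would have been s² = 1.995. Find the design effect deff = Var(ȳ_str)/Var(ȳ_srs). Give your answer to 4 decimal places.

0.8167

Var(ȳ_str) = Σ Wₕ²(1−fₕ)sₕ²/nₕ with Wₕ = Nₕ/22191:
  County 4: (17206/22191)²·(1−1865/17206)·1.53/1865 = 4.3973642 × 10^-4
  County 5: (4985/22191)²·(1−1141/4985)·0.847/1141 = 2.8886343 × 10^-5
  → Var(ȳ_str) = 4.6862276 × 10^-4.
Var(ȳ_srs) = (1 − 3006/22191)·1.995/3006 = 5.7377134 × 10^-4.
deff = (4.6862276 × 10^-4) / (5.7377134 × 10^-4) = 0.8167.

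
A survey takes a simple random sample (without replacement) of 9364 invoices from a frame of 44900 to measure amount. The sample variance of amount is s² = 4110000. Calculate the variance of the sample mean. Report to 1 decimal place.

Under SRS without replacement, Var(ȳ) = (1 − f)·s²/n with f = n/N = 9364/44900 = 0.20855234.
Var(ȳ) = (1 − 0.20855234)·4110000/9364 = 0.79144766·438.91499 = 347.37825.

347.4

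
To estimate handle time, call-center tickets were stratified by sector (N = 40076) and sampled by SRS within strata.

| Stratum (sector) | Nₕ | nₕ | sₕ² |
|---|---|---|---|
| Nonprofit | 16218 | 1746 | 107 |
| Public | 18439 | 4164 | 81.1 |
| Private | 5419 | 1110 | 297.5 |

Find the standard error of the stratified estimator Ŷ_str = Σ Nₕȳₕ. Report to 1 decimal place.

Var(Ŷ_str) = Σₕ Nₕ²(1 − fₕ)sₕ²/nₕ.
Nonprofit: 16218²·(1 − 1746/16218)·107/1746 = 1.4383527 × 10^7.
Public: 18439²·(1 − 4164/18439)·81.1/4164 = 5.1265313 × 10^6.
Private: 5419²·(1 − 1110/5419)·297.5/1110 = 6.258347 × 10^6.
Sum = 2.5768405 × 10^7.
SE = √(2.5768405 × 10^7) = 5076.3.

5076.3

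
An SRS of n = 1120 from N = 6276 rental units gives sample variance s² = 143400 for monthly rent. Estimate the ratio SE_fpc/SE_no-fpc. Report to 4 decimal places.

0.9064

f = n/N = 1120/6276 = 0.17845762.
SE_no-fpc = √(s²/n) = 11.315287; SE_fpc = √((1−f)s²/n) = 10.25606.
Ratio = √(1−f) = 0.90638975.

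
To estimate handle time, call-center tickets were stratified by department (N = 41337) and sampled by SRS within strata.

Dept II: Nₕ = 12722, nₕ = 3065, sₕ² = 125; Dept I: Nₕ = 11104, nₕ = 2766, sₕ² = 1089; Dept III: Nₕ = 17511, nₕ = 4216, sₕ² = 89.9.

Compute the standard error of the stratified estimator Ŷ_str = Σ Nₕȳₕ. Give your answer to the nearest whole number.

6814

Var(Ŷ_str) = Σₕ Nₕ²(1 − fₕ)sₕ²/nₕ.
Dept II: 12722²·(1 − 3065/12722)·125/3065 = 5.0104549 × 10^6.
Dept I: 11104²·(1 − 2766/11104)·1089/2766 = 3.6451638 × 10^7.
Dept III: 17511²·(1 − 4216/17511)·89.9/4216 = 4.9643041 × 10^6.
Sum = 4.6426397 × 10^7.
SE = √(4.6426397 × 10^7) = 6814.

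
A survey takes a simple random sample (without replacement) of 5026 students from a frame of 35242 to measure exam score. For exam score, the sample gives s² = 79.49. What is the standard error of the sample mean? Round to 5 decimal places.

Under SRS without replacement, Var(ȳ) = (1 − f)·s²/n with f = n/N = 5026/35242 = 0.14261393.
Var(ȳ) = (1 − 0.14261393)·79.49/5026 = 0.85738607·0.015815758 = 0.013560211.
SE(ȳ) = √(0.013560211) = 0.11645.

0.11645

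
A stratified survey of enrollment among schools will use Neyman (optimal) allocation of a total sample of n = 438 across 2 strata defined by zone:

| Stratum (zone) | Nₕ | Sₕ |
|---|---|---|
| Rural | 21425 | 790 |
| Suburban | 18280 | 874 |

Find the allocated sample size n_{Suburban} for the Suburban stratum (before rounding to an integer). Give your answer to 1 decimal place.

212.7

Neyman allocation: nₕ = n·NₕSₕ / Σⱼ NⱼSⱼ.
Σ NⱼSⱼ = 21425·790 + 18280·874 = 3.290247 × 10^7.
n_{Suburban} = 438·18280·874 / (3.290247 × 10^7) = 212.7.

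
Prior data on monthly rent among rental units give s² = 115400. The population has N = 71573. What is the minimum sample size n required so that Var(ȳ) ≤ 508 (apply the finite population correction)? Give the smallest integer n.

227

Without fpc, n₀ = s²/D = 115400/508 = 227.1654.
With fpc, (1 − n/N)·s²/n ≤ D requires n ≥ n₀/(1 + n₀/N) = 227.1654/(1 + 227.1654/71573) = 226.4467.
Rounding up, n = 227.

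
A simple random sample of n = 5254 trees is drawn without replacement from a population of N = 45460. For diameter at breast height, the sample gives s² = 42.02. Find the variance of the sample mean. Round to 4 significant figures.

Under SRS without replacement, Var(ȳ) = (1 − f)·s²/n with f = n/N = 5254/45460 = 0.11557413.
Var(ȳ) = (1 − 0.11557413)·42.02/5254 = 0.88442587·0.007997716 = 0.0070733869.

0.007073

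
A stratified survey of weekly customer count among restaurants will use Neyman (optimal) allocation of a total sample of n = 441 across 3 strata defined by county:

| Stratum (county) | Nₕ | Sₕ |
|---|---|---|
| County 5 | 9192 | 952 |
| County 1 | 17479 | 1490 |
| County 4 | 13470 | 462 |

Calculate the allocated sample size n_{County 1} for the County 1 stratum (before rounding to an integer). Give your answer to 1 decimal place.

Neyman allocation: nₕ = n·NₕSₕ / Σⱼ NⱼSⱼ.
Σ NⱼSⱼ = 9192·952 + 17479·1490 + 13470·462 = 4.1017634 × 10^7.
n_{County 1} = 441·17479·1490 / (4.1017634 × 10^7) = 280.0.

280.0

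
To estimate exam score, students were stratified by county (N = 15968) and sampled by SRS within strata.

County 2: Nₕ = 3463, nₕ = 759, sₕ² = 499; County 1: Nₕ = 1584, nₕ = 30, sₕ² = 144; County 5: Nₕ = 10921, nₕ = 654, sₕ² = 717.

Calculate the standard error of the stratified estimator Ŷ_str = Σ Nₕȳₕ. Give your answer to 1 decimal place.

Var(Ŷ_str) = Σₕ Nₕ²(1 − fₕ)sₕ²/nₕ.
County 2: 3463²·(1 − 759/3463)·499/759 = 6.1562741 × 10^6.
County 1: 1584²·(1 − 30/1584)·144/30 = 1.1815373 × 10^7.
County 5: 10921²·(1 − 654/10921)·717/654 = 1.2292703 × 10^8.
Sum = 1.4089868 × 10^8.
SE = √(1.4089868 × 10^8) = 11870.1.

11870.1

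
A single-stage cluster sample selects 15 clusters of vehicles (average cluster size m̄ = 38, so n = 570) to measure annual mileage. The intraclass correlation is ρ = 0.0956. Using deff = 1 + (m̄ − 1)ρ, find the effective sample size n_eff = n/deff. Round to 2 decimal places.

125.63

deff = 1 + (38 − 1)·0.0956 = 1 + 3.5372 = 4.5372.
n_eff = 570 / 4.5372 = 125.63.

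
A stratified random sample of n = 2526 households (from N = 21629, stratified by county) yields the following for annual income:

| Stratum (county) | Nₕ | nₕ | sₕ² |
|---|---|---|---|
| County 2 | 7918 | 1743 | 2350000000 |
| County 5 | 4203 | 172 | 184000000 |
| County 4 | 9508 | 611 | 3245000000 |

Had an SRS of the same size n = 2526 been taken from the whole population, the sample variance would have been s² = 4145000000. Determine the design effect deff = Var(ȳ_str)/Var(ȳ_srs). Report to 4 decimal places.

Var(ȳ_str) = Σ Wₕ²(1−fₕ)sₕ²/nₕ with Wₕ = Nₕ/21629:
  County 2: (7918/21629)²·(1−1743/7918)·2350000000/1743 = 140912.67
  County 5: (4203/21629)²·(1−172/4203)·184000000/172 = 38742.593
  County 4: (9508/21629)²·(1−611/9508)·3245000000/611 = 960358.47
  → Var(ȳ_str) = 1.1400137 × 10^6.
Var(ȳ_srs) = (1 − 2526/21629)·4145000000/2526 = 1.4492934 × 10^6.
deff = (1.1400137 × 10^6) / (1.4492934 × 10^6) = 0.7866.

0.7866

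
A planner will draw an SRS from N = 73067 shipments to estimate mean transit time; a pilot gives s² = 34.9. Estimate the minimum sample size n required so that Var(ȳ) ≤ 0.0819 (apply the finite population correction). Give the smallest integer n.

424

Without fpc, n₀ = s²/D = 34.9/0.0819 = 426.1294.
With fpc, (1 − n/N)·s²/n ≤ D requires n ≥ n₀/(1 + n₀/N) = 426.1294/(1 + 426.1294/73067) = 423.6586.
Rounding up, n = 424.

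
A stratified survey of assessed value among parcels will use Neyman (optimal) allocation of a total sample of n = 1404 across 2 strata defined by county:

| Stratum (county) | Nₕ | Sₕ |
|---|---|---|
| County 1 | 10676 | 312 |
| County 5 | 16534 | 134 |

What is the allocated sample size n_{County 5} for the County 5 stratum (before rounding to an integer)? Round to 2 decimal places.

Neyman allocation: nₕ = n·NₕSₕ / Σⱼ NⱼSⱼ.
Σ NⱼSⱼ = 10676·312 + 16534·134 = 5.546468 × 10^6.
n_{County 5} = 1404·16534·134 / (5.546468 × 10^6) = 560.83.

560.83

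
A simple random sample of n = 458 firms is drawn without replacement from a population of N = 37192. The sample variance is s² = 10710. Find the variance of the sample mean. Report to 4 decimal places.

Under SRS without replacement, Var(ȳ) = (1 − f)·s²/n with f = n/N = 458/37192 = 0.01231448.
Var(ȳ) = (1 − 0.01231448)·10710/458 = 0.98768552·23.384279 = 23.096314.

23.0963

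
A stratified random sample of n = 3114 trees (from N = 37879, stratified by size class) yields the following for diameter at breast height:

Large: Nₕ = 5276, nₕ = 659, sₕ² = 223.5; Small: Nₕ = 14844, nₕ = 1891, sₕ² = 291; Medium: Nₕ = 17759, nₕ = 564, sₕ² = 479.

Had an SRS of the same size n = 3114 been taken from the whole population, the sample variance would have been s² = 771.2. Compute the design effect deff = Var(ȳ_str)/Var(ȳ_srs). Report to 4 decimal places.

Var(ȳ_str) = Σ Wₕ²(1−fₕ)sₕ²/nₕ with Wₕ = Nₕ/37879:
  Large: (5276/37879)²·(1−659/5276)·223.5/659 = 0.0057578423
  Small: (14844/37879)²·(1−1891/14844)·291/1891 = 0.020621762
  Medium: (17759/37879)²·(1−564/17759)·479/564 = 0.18075074
  → Var(ȳ_str) = 0.20713034.
Var(ȳ_srs) = (1 − 3114/37879)·771.2/3114 = 0.22729618.
deff = 0.20713034 / 0.22729618 = 0.9113.

0.9113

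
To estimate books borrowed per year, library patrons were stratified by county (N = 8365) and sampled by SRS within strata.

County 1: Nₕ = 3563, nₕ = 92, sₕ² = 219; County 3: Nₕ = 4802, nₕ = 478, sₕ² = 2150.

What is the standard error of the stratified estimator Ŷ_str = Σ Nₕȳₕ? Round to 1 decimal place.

Var(Ŷ_str) = Σₕ Nₕ²(1 − fₕ)sₕ²/nₕ.
County 1: 3563²·(1 − 92/3563)·219/92 = 2.9439249 × 10^7.
County 3: 4802²·(1 − 478/4802)·2150/478 = 9.3393877 × 10^7.
Sum = 1.2283313 × 10^8.
SE = √(1.2283313 × 10^8) = 11083.0.

11083.0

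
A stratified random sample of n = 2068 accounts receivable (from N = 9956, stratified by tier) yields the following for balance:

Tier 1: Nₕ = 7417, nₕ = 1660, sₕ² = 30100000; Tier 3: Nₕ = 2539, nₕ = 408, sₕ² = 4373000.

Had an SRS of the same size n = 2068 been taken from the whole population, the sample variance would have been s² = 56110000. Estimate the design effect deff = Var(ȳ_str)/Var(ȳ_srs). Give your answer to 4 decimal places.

0.3906

Var(ȳ_str) = Σ Wₕ²(1−fₕ)sₕ²/nₕ with Wₕ = Nₕ/9956:
  Tier 1: (7417/9956)²·(1−1660/7417)·30100000/1660 = 7811.1169
  Tier 3: (2539/9956)²·(1−408/2539)·4373000/408 = 585.05364
  → Var(ȳ_str) = 8396.1705.
Var(ȳ_srs) = (1 − 2068/9956)·56110000/2068 = 21496.698.
deff = 8396.1705 / 21496.698 = 0.3906.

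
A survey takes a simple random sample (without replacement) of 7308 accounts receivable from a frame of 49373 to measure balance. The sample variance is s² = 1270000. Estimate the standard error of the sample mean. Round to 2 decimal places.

Under SRS without replacement, Var(ȳ) = (1 − f)·s²/n with f = n/N = 7308/49373 = 0.14801612.
Var(ȳ) = (1 − 0.14801612)·1270000/7308 = 0.85198388·173.78216 = 148.0596.
SE(ȳ) = √(148.0596) = 12.17.

12.17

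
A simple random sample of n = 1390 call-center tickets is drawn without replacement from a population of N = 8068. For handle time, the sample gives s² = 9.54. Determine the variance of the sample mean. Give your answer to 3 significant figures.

Under SRS without replacement, Var(ȳ) = (1 − f)·s²/n with f = n/N = 1390/8068 = 0.17228557.
Var(ȳ) = (1 − 0.17228557)·9.54/1390 = 0.82771443·0.0068633094 = 0.0056808602.

0.00568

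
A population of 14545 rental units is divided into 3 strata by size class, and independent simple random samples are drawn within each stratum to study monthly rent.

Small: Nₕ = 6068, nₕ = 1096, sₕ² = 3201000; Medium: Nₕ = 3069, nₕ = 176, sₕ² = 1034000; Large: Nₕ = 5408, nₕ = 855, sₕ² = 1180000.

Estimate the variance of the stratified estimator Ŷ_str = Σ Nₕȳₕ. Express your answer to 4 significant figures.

Var(Ŷ_str) = Σₕ Nₕ²(1 − fₕ)sₕ²/nₕ.
Small: 6068²·(1 − 1096/6068)·3201000/1096 = 8.8115399 × 10^10.
Medium: 3069²·(1 − 176/3069)·1034000/176 = 5.2161875 × 10^10.
Large: 5408²·(1 − 855/5408)·1180000/855 = 3.3982101 × 10^10.
Sum = 1.7425938 × 10^11.

1.743 × 10^11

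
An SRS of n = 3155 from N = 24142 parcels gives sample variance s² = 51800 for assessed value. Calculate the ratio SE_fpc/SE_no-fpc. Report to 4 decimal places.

f = n/N = 3155/24142 = 0.13068511.
SE_no-fpc = √(s²/n) = 4.0519605; SE_fpc = √((1−f)s²/n) = 3.7779287.
Ratio = √(1−f) = 0.93237057.

0.9324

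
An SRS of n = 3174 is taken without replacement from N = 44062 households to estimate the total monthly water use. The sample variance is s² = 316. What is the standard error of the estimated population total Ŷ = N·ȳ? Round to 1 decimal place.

13392.8

Var(Ŷ) = N²·Var(ȳ) = N²·(1 − n/N)·s²/n.
f = 3174/44062 = 0.07203486; Var(ȳ) = 0.92796514·316/3174 = 0.092387204.
Var(Ŷ) = 44062² · 0.092387204 = 1.7936605 × 10^8.
SE(Ŷ) = √(1.7936605 × 10^8) = 13392.8.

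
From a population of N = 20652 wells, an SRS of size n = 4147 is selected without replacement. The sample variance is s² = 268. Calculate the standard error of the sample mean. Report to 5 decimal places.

Under SRS without replacement, Var(ȳ) = (1 − f)·s²/n with f = n/N = 4147/20652 = 0.20080380.
Var(ȳ) = (1 − 0.20080380)·268/4147 = 0.79919620·0.06462503 = 0.051648079.
SE(ȳ) = √(0.051648079) = 0.22726.

0.22726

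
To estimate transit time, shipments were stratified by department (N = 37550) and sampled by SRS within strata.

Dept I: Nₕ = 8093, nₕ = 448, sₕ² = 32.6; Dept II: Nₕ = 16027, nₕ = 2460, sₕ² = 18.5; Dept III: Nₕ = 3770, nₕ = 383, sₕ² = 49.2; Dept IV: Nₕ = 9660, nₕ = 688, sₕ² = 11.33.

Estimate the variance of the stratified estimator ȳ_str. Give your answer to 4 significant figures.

Var(ȳ_str) = Σₕ Wₕ²(1 − fₕ)sₕ²/nₕ with Wₕ = Nₕ/N, N = 37550.
Dept I: Wₕ = 0.21552597; term = 0.21552597²·(1 − 0.05535648)·32.6/448 = 0.0031930575.
Dept II: Wₕ = 0.42681758; term = 0.42681758²·(1 − 0.15349098)·18.5/2460 = 0.0011597191.
Dept III: Wₕ = 0.10039947; term = 0.10039947²·(1 − 0.10159151)·49.2/383 = 0.0011633302.
Dept IV: Wₕ = 0.25725699; term = 0.25725699²·(1 − 0.07122153)·11.33/688 = 0.0010122505.
Sum = 0.0065283573.

0.006528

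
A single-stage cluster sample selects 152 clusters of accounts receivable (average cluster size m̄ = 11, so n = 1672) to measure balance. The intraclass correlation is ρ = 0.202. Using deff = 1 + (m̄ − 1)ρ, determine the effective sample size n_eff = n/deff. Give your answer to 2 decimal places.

deff = 1 + (11 − 1)·0.202 = 1 + 2.02 = 3.02.
n_eff = 1672 / 3.02 = 553.64.

553.64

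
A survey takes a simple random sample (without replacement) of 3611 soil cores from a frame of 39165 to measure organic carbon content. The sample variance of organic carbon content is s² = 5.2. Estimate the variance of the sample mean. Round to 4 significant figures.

Under SRS without replacement, Var(ȳ) = (1 − f)·s²/n with f = n/N = 3611/39165 = 0.09219967.
Var(ȳ) = (1 − 0.09219967)·5.2/3611 = 0.90780033·0.0014400443 = 0.0013072727.

0.001307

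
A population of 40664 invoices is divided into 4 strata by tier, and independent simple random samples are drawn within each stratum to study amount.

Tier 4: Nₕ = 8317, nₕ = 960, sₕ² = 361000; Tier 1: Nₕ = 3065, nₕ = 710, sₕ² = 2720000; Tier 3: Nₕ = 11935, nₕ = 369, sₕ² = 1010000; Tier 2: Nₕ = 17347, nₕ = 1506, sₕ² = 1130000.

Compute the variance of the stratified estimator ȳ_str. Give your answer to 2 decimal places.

383.83

Var(ȳ_str) = Σₕ Wₕ²(1 − fₕ)sₕ²/nₕ with Wₕ = Nₕ/N, N = 40664.
Tier 4: Wₕ = 0.20452981; term = 0.20452981²·(1 − 0.11542624)·361000/960 = 13.915001.
Tier 1: Wₕ = 0.07537380; term = 0.07537380²·(1 − 0.23164763)·2720000/710 = 16.722906.
Tier 3: Wₕ = 0.29350285; term = 0.29350285²·(1 − 0.03091747)·1010000/369 = 228.49696.
Tier 2: Wₕ = 0.42659355; term = 0.42659355²·(1 − 0.08681616)·1130000/1506 = 124.69248.
Sum = 383.82735.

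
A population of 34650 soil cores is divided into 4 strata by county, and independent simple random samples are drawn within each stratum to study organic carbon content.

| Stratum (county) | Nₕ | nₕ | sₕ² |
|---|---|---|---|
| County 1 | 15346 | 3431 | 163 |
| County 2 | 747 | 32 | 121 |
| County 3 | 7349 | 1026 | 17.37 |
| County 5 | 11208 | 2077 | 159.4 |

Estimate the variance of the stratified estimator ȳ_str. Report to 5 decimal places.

Var(ȳ_str) = Σₕ Wₕ²(1 − fₕ)sₕ²/nₕ with Wₕ = Nₕ/N, N = 34650.
County 1: Wₕ = 0.44288600; term = 0.44288600²·(1 − 0.22357618)·163/3431 = 0.0072351851.
County 2: Wₕ = 0.02155844; term = 0.02155844²·(1 − 0.04283802)·121/32 = 0.0016821145.
County 3: Wₕ = 0.21209235; term = 0.21209235²·(1 − 0.13961083)·17.37/1026 = 6.5523548 × 10^-4.
County 5: Wₕ = 0.32346320; term = 0.32346320²·(1 − 0.18531406)·159.4/2077 = 0.0065417178.
Sum = 0.016114253.

0.01611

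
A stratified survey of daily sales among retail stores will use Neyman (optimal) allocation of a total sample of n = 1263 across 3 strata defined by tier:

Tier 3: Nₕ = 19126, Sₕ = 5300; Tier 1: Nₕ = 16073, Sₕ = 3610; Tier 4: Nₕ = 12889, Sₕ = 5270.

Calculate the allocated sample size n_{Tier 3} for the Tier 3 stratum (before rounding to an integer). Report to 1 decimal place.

Neyman allocation: nₕ = n·NₕSₕ / Σⱼ NⱼSⱼ.
Σ NⱼSⱼ = 19126·5300 + 16073·3610 + 12889·5270 = 2.2731636 × 10^8.
n_{Tier 3} = 1263·19126·5300 / (2.2731636 × 10^8) = 563.2.

563.2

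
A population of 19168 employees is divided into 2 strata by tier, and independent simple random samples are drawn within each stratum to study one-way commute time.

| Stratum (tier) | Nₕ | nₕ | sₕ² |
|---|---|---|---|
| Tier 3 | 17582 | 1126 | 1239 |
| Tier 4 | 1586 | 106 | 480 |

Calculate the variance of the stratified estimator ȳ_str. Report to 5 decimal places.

Var(ȳ_str) = Σₕ Wₕ²(1 − fₕ)sₕ²/nₕ with Wₕ = Nₕ/N, N = 19168.
Tier 3: Wₕ = 0.91725793; term = 0.91725793²·(1 − 0.06404277)·1239/1126 = 0.86650659.
Tier 4: Wₕ = 0.08274207; term = 0.08274207²·(1 − 0.06683480)·480/106 = 0.028929882.
Sum = 0.89543647.

0.89544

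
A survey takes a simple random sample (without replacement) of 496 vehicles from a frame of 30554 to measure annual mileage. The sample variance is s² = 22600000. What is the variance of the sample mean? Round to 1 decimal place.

Under SRS without replacement, Var(ȳ) = (1 − f)·s²/n with f = n/N = 496/30554 = 0.01623355.
Var(ȳ) = (1 − 0.01623355)·22600000/496 = 0.98376645·45564.516 = 44824.842.

44824.8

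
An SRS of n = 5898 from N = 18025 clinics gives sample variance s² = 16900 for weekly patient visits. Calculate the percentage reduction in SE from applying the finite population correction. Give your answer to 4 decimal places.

f = n/N = 5898/18025 = 0.32721221.
SE_no-fpc = √(s²/n) = 1.6927428; SE_fpc = √((1−f)s²/n) = 1.3884493.
Ratio = √(1−f) = 0.82023643. Reduction = 100·(1 − 0.82023643) = 17.9764%.

17.9764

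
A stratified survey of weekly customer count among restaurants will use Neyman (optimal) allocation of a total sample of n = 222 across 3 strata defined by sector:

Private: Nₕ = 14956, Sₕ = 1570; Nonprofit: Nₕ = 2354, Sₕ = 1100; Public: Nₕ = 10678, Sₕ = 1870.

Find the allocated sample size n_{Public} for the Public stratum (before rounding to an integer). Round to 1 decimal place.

Neyman allocation: nₕ = n·NₕSₕ / Σⱼ NⱼSⱼ.
Σ NⱼSⱼ = 14956·1570 + 2354·1100 + 10678·1870 = 4.603818 × 10^7.
n_{Public} = 222·10678·1870 / (4.603818 × 10^7) = 96.3.

96.3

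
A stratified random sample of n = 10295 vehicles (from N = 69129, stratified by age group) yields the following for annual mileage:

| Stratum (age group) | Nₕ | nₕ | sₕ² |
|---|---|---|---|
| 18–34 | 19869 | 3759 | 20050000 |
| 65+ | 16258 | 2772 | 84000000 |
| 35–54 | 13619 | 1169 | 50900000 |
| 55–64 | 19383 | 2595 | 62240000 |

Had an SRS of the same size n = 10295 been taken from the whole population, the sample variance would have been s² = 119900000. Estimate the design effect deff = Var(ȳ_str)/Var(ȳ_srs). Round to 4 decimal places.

Var(ȳ_str) = Σ Wₕ²(1−fₕ)sₕ²/nₕ with Wₕ = Nₕ/69129:
  18–34: (19869/69129)²·(1−3759/19869)·20050000/3759 = 357.26712
  65+: (16258/69129)²·(1−2772/16258)·84000000/2772 = 1390.3233
  35–54: (13619/69129)²·(1−1169/13619)·50900000/1169 = 1544.889
  55–64: (19383/69129)²·(1−2595/19383)·62240000/2595 = 1633.1709
  → Var(ȳ_str) = 4925.6503.
Var(ȳ_srs) = (1 − 10295/69129)·119900000/10295 = 9911.9918.
deff = 4925.6503 / 9911.9918 = 0.4969.

0.4969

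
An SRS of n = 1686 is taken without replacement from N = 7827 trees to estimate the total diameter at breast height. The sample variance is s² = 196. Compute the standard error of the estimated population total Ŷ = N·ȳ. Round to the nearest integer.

Var(Ŷ) = N²·Var(ȳ) = N²·(1 − n/N)·s²/n.
f = 1686/7827 = 0.21540820; Var(ȳ) = 0.78459180·196/1686 = 0.09120996.
Var(Ŷ) = 7827² · 0.09120996 = 5.5876981 × 10^6.
SE(Ŷ) = √(5.5876981 × 10^6) = 2364.

2364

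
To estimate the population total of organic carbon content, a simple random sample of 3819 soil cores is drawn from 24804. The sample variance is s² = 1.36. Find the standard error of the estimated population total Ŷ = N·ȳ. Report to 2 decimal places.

Var(Ŷ) = N²·Var(ȳ) = N²·(1 − n/N)·s²/n.
f = 3819/24804 = 0.15396710; Var(ȳ) = 0.84603290·1.36/3819 = 3.012843 × 10^-4.
Var(Ŷ) = 24804² · (3.012843 × 10^-4) = 185361.68.
SE(Ŷ) = √(185361.68) = 430.54.

430.54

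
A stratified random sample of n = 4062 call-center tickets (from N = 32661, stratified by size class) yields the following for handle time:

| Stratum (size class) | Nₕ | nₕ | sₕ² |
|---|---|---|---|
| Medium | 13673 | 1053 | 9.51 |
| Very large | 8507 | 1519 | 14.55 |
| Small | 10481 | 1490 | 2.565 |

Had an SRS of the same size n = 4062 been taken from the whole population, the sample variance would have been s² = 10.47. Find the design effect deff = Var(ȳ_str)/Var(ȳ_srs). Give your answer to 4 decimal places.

0.9512

Var(ȳ_str) = Σ Wₕ²(1−fₕ)sₕ²/nₕ with Wₕ = Nₕ/32661:
  Medium: (13673/32661)²·(1−1053/13673)·9.51/1053 = 0.0014608861
  Very large: (8507/32661)²·(1−1519/8507)·14.55/1519 = 5.3379634 × 10^-4
  Small: (10481/32661)²·(1−1490/10481)·2.565/1490 = 1.5207326 × 10^-4
  → Var(ȳ_str) = 0.0021467557.
Var(ȳ_srs) = (1 − 4062/32661)·10.47/4062 = 0.0022569822.
deff = 0.0021467557 / 0.0022569822 = 0.9512.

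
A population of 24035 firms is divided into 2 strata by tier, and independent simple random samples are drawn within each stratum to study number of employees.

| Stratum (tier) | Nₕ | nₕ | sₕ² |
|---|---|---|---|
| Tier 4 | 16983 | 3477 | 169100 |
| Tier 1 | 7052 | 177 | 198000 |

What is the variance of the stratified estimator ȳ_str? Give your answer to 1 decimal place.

113.2

Var(ȳ_str) = Σₕ Wₕ²(1 − fₕ)sₕ²/nₕ with Wₕ = Nₕ/N, N = 24035.
Tier 4: Wₕ = 0.70659455; term = 0.70659455²·(1 − 0.20473415)·169100/3477 = 19.310424.
Tier 1: Wₕ = 0.29340545; term = 0.29340545²·(1 − 0.02509926)·198000/177 = 93.883371.
Sum = 113.1938.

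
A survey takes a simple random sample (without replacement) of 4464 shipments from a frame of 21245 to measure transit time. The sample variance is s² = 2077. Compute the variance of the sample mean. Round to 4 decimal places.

Under SRS without replacement, Var(ȳ) = (1 − f)·s²/n with f = n/N = 4464/21245 = 0.21012003.
Var(ȳ) = (1 − 0.21012003)·2077/4464 = 0.78987997·0.46527778 = 0.3675136.

0.3675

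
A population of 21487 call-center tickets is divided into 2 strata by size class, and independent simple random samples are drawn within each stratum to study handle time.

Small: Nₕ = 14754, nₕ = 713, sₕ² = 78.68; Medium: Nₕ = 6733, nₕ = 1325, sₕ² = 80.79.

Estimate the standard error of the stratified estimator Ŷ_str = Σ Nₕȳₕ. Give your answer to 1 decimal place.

Var(Ŷ_str) = Σₕ Nₕ²(1 − fₕ)sₕ²/nₕ.
Small: 14754²·(1 − 713/14754)·78.68/713 = 2.2860338 × 10^7.
Medium: 6733²·(1 − 1325/6733)·80.79/1325 = 2.2201741 × 10^6.
Sum = 2.5080512 × 10^7.
SE = √(2.5080512 × 10^7) = 5008.0.

5008.0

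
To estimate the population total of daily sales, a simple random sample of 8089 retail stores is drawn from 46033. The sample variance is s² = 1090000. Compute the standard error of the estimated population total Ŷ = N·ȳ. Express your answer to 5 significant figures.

Var(Ŷ) = N²·Var(ȳ) = N²·(1 − n/N)·s²/n.
f = 8089/46033 = 0.17572176; Var(ȳ) = 0.82427824·1090000/8089 = 111.07223.
Var(Ŷ) = 46033² · 111.07223 = 2.3536617 × 10^11.
SE(Ŷ) = √(2.3536617 × 10^11) = 485150.

485150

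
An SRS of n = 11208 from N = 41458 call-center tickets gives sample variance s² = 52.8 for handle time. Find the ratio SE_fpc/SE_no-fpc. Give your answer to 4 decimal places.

f = n/N = 11208/41458 = 0.27034589.
SE_no-fpc = √(s²/n) = 0.068636148; SE_fpc = √((1−f)s²/n) = 0.058628855.
Ratio = √(1−f) = 0.85419793.

0.8542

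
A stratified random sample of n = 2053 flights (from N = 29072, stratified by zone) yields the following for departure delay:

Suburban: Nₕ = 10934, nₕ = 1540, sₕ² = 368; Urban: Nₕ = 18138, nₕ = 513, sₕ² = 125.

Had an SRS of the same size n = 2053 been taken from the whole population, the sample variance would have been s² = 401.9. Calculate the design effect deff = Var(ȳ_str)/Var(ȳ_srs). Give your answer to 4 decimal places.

Var(ȳ_str) = Σ Wₕ²(1−fₕ)sₕ²/nₕ with Wₕ = Nₕ/29072:
  Suburban: (10934/29072)²·(1−1540/10934)·368/1540 = 0.029040688
  Urban: (18138/29072)²·(1−513/18138)·125/513 = 0.092164008
  → Var(ȳ_str) = 0.1212047.
Var(ȳ_srs) = (1 − 2053/29072)·401.9/2053 = 0.181938.
deff = 0.1212047 / 0.181938 = 0.6662.

0.6662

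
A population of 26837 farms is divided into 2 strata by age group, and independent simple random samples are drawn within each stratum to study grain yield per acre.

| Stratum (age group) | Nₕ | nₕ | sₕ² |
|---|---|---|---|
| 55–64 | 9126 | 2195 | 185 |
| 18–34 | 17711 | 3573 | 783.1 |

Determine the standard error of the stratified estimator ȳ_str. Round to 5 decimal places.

0.28914

Var(ȳ_str) = Σₕ Wₕ²(1 − fₕ)sₕ²/nₕ with Wₕ = Nₕ/N, N = 26837.
55–64: Wₕ = 0.34005291; term = 0.34005291²·(1 − 0.24052159)·185/2195 = 0.0074019413.
18–34: Wₕ = 0.65994709; term = 0.65994709²·(1 − 0.20173903)·783.1/3573 = 0.07619866.
Sum = 0.083600601.
SE = √(0.083600601) = 0.28914.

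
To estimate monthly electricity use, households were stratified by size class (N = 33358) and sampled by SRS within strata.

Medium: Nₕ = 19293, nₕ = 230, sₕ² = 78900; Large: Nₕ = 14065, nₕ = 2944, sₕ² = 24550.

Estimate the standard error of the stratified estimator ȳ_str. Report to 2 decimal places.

Var(ȳ_str) = Σₕ Wₕ²(1 − fₕ)sₕ²/nₕ with Wₕ = Nₕ/N, N = 33358.
Medium: Wₕ = 0.57836201; term = 0.57836201²·(1 − 0.01192142)·78900/230 = 113.38097.
Large: Wₕ = 0.42163799; term = 0.42163799²·(1 − 0.20931390)·24550/2944 = 1.172188.
Sum = 114.55316.
SE = √(114.55316) = 10.70.

10.70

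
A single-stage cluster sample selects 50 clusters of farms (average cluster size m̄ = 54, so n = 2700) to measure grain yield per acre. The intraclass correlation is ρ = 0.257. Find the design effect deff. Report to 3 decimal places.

14.621

deff = 1 + (54 − 1)·0.257 = 1 + 13.621 = 14.621.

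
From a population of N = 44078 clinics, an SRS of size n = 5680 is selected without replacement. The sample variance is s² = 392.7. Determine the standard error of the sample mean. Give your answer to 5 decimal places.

Under SRS without replacement, Var(ȳ) = (1 − f)·s²/n with f = n/N = 5680/44078 = 0.12886247.
Var(ȳ) = (1 − 0.12886247)·392.7/5680 = 0.87113753·0.069137324 = 0.060228118.
SE(ȳ) = √(0.060228118) = 0.24541.

0.24541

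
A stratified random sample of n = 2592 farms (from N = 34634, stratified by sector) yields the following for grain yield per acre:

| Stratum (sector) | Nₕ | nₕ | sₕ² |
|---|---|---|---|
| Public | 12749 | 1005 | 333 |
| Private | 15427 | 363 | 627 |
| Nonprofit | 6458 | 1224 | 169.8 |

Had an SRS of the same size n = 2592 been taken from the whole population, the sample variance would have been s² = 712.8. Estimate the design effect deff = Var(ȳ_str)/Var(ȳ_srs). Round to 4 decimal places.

Var(ȳ_str) = Σ Wₕ²(1−fₕ)sₕ²/nₕ with Wₕ = Nₕ/34634:
  Public: (12749/34634)²·(1−1005/12749)·333/1005 = 0.041358524
  Private: (15427/34634)²·(1−363/15427)·627/363 = 0.33463965
  Nonprofit: (6458/34634)²·(1−1224/6458)·169.8/1224 = 0.0039091535
  → Var(ȳ_str) = 0.37990733.
Var(ȳ_srs) = (1 − 2592/34634)·712.8/2592 = 0.25441907.
deff = 0.37990733 / 0.25441907 = 1.4932.

1.4932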